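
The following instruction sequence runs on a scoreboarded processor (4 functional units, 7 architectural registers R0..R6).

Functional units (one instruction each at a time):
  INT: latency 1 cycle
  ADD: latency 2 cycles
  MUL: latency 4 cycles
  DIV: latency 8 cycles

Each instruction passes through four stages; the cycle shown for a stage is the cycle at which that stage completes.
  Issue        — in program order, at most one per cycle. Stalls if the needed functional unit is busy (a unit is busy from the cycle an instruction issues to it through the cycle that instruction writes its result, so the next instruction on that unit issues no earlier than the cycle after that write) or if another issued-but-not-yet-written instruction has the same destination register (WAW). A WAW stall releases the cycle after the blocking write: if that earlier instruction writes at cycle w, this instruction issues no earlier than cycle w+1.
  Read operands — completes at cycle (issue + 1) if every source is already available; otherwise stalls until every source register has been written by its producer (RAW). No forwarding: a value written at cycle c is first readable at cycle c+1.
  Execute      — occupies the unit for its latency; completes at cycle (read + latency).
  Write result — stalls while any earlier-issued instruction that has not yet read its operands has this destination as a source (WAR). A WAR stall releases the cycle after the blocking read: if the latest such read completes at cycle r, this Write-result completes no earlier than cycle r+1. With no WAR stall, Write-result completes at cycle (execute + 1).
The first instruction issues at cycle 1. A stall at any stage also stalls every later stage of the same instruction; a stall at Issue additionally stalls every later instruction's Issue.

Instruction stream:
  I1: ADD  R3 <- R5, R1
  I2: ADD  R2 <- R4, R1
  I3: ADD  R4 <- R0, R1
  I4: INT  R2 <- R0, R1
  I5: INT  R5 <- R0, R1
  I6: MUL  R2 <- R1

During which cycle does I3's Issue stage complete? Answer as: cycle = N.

cycle = 11

1) issue 1, read 2, done 4, write 5
2) issue 6, read 7, done 9, write 10  <struct: ADD busy until I1 writes@5>
3) issue 11, read 12, done 14, write 15  <struct: ADD busy until I2 writes@10>
4) issue 12, read 13, done 14, write 15
5) issue 16, read 17, done 18, write 19  <struct: INT busy until I4 writes@15>
6) issue 17, read 18, done 22, write 23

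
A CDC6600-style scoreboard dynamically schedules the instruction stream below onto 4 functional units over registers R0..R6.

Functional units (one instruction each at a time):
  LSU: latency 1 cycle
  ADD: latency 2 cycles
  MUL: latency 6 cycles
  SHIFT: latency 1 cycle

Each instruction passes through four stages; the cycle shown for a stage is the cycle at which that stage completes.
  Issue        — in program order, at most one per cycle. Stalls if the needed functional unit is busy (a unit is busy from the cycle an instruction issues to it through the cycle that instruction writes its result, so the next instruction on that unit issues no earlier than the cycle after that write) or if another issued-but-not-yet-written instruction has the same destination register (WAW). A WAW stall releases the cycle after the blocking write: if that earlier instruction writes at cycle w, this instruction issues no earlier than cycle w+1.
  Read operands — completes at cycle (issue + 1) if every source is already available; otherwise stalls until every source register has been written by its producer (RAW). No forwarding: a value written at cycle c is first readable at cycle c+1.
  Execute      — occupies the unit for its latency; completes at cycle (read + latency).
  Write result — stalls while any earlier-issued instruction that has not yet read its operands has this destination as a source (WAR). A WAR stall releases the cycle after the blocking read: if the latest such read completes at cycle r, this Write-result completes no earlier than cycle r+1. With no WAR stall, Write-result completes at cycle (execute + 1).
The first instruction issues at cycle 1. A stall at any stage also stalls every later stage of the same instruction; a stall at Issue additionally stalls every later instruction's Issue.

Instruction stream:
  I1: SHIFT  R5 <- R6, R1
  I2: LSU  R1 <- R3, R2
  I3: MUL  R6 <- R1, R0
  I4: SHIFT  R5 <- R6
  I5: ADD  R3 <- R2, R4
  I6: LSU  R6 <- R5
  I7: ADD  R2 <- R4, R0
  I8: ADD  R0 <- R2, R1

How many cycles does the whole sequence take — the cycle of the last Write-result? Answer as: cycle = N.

cycle 1: I1 issues→SHIFT
cycle 2: I1 reads, I2 issues→LSU
cycle 3: I1 exec-done, I2 reads, I3 issues→MUL
cycle 4: I1 writes R5, I2 exec-done
cycle 5: I2 writes R1, I4 issues→SHIFT
cycle 6: I3 reads, I5 issues→ADD
cycle 7: I5 reads
cycle 9: I5 exec-done
cycle 10: I5 writes R3
cycle 12: I3 exec-done
cycle 13: I3 writes R6
cycle 14: I4 reads, I6 issues→LSU
cycle 15: I4 exec-done, I7 issues→ADD
cycle 16: I4 writes R5, I7 reads
cycle 17: I6 reads
cycle 18: I6 exec-done, I7 exec-done
cycle 19: I6 writes R6, I7 writes R2
cycle 20: I8 issues→ADD
cycle 21: I8 reads
cycle 23: I8 exec-done
cycle 24: I8 writes R0

cycle = 24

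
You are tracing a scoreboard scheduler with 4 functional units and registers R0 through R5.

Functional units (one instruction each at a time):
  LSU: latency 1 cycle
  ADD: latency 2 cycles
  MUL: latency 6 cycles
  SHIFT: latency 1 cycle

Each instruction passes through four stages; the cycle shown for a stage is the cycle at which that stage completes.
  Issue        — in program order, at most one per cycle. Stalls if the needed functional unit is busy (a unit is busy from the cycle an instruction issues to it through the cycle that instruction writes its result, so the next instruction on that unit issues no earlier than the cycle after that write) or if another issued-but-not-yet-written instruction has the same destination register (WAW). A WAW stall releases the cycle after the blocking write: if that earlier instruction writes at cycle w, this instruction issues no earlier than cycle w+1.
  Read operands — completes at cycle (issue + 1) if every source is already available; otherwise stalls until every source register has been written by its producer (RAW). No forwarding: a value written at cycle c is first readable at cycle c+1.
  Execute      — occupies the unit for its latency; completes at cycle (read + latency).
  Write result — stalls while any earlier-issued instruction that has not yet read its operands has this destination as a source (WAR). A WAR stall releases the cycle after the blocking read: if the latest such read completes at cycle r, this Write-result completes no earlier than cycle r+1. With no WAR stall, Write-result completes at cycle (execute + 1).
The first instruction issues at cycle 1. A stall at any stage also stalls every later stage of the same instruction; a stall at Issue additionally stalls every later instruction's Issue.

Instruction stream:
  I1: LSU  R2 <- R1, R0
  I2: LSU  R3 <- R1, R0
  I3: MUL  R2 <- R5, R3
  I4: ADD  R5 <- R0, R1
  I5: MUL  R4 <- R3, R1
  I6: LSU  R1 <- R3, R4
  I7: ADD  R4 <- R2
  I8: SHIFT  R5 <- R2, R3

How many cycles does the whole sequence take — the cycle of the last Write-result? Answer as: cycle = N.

cycle = 30

c1: I1→LSU
c2: I1 RO
c3: I1 EX
c4: I1 WR R2
c5: I2→LSU
c6: I2 RO, I3→MUL
c7: I2 EX, I4→ADD
c8: I2 WR R3, I4 RO
c9: I3 RO
c10: I4 EX
c11: I4 WR R5
c15: I3 EX
c16: I3 WR R2
c17: I5→MUL
c18: I5 RO, I6→LSU
c24: I5 EX
c25: I5 WR R4
c26: I6 RO, I7→ADD
c27: I6 EX, I7 RO, I8→SHIFT
c28: I6 WR R1, I8 RO
c29: I7 EX, I8 EX
c30: I7 WR R4, I8 WR R5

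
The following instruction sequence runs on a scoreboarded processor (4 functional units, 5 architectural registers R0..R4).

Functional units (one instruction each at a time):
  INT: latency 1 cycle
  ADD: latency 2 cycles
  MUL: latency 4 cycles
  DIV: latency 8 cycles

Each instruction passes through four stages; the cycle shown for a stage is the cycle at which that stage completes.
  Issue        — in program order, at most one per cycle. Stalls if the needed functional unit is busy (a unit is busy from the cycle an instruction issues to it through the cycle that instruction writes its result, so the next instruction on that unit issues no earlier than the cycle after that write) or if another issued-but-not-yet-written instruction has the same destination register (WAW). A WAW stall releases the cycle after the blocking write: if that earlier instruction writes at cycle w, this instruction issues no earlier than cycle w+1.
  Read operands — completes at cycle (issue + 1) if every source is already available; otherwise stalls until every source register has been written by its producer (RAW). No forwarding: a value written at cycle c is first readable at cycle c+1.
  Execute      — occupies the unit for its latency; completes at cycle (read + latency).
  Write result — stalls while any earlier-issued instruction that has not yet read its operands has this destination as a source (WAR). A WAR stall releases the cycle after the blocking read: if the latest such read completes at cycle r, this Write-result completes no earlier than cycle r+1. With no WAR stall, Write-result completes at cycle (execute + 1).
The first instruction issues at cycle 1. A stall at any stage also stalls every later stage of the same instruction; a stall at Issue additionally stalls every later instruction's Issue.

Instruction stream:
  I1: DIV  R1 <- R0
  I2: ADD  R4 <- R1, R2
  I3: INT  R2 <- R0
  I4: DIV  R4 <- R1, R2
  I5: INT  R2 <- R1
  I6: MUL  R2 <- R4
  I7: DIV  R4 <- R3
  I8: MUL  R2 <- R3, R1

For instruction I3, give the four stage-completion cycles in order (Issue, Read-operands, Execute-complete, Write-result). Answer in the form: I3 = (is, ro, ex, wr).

I3 = (3, 4, 5, 13)

I1: IS=1 RO=2 EX=10 WR=11
I2: IS=2 RO=12 EX=14 WR=15  [RAW R1: wait I1 write@11]
I3: IS=3 RO=4 EX=5 WR=13  [WAR R2: wait I2 read@12]
I4: IS=16 RO=17 EX=25 WR=26  [WAW R4: wait I2 write@15]
I5: IS=17 RO=18 EX=19 WR=20
I6: IS=21 RO=27 EX=31 WR=32  [WAW R2: wait I5 write@20; RAW R4: wait I4 write@26]
I7: IS=27 RO=28 EX=36 WR=37  [struct: DIV busy until I4 writes@26]
I8: IS=33 RO=34 EX=38 WR=39  [struct: MUL busy until I6 writes@32]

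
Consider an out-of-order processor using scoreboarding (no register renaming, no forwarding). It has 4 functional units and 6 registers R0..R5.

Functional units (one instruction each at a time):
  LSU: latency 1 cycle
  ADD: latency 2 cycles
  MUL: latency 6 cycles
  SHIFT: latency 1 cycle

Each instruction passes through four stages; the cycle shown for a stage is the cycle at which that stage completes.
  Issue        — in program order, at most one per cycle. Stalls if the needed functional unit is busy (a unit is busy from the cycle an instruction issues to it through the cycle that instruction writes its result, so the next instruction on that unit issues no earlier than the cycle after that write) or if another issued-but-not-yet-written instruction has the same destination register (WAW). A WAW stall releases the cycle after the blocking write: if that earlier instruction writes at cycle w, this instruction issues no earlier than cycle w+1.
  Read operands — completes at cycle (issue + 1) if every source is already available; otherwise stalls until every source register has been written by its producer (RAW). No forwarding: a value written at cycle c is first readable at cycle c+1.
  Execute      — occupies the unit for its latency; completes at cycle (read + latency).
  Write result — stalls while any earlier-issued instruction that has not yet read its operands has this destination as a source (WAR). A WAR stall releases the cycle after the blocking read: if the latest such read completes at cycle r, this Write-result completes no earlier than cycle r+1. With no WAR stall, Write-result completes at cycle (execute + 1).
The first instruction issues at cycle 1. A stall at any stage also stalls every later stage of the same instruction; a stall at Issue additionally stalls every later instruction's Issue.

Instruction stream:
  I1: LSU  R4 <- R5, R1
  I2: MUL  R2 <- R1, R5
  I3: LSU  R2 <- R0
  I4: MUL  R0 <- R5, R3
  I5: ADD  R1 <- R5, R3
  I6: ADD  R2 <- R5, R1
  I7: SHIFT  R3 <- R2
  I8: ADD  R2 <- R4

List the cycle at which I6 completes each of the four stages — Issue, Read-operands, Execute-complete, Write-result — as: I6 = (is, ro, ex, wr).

I6 = (18, 19, 21, 22)

1) issue 1, read 2, done 3, write 4
2) issue 2, read 3, done 9, write 10
3) issue 11, read 12, done 13, write 14  <WAW R2: wait I2 write@10>
4) issue 12, read 13, done 19, write 20
5) issue 13, read 14, done 16, write 17
6) issue 18, read 19, done 21, write 22  <struct: ADD busy until I5 writes@17>
7) issue 19, read 23, done 24, write 25  <RAW R2: wait I6 write@22>
8) issue 23, read 24, done 26, write 27  <struct: ADD busy until I6 writes@22>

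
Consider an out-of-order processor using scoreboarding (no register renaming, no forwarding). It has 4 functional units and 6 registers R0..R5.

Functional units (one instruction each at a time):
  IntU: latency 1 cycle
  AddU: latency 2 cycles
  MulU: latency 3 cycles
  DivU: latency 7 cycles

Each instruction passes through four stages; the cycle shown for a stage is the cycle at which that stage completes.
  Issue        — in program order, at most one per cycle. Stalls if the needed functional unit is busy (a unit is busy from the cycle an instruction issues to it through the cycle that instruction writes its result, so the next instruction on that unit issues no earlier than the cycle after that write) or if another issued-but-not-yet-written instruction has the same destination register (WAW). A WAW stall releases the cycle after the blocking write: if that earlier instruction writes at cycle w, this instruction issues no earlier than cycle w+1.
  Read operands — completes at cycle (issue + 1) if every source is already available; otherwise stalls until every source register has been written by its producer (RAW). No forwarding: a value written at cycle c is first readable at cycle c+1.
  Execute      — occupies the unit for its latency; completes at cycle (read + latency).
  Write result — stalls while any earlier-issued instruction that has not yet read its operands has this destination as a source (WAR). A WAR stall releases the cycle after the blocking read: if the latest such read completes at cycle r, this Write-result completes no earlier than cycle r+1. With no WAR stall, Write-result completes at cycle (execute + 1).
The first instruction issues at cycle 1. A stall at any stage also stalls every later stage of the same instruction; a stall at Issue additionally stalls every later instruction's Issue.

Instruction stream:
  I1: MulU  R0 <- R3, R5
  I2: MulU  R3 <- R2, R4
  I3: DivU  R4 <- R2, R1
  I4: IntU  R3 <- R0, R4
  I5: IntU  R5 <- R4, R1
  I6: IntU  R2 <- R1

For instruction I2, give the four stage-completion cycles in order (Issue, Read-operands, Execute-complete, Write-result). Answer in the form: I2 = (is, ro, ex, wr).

c1: I1 dispatched to MulU
c2: I1 operands ready
c5: I1 complete
c6: R0←I1
c7: I2 dispatched to MulU
c8: I2 operands ready | I3 dispatched to DivU
c9: I3 operands ready
c11: I2 complete
c12: R3←I2
c13: I4 dispatched to IntU
c16: I3 complete
c17: R4←I3
c18: I4 operands ready
c19: I4 complete
c20: R3←I4
c21: I5 dispatched to IntU
c22: I5 operands ready
c23: I5 complete
c24: R5←I5
c25: I6 dispatched to IntU
c26: I6 operands ready
c27: I6 complete
c28: R2←I6

I2 = (7, 8, 11, 12)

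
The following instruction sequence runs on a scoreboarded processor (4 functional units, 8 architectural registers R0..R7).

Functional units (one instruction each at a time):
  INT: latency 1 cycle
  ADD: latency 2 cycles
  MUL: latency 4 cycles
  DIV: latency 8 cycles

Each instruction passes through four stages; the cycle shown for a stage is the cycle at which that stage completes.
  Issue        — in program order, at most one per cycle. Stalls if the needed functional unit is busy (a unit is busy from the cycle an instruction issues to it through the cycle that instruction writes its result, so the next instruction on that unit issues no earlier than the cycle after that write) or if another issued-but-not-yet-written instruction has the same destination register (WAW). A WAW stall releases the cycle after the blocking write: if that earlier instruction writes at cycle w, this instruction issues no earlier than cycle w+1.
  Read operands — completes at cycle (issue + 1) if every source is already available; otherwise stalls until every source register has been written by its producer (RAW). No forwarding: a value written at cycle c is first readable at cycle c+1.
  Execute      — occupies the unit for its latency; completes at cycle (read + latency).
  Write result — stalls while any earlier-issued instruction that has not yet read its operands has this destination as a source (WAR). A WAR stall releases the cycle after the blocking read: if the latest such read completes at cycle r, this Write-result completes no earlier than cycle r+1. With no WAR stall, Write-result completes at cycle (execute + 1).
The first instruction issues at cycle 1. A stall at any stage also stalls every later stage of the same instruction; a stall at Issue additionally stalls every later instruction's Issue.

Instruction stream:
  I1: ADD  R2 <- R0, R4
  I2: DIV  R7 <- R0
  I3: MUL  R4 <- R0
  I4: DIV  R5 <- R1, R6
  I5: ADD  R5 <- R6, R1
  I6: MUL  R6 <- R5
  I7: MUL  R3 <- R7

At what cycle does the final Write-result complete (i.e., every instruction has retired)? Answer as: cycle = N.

cycle = 41

[1] I1 issues→ADD
[2] I1 reads | I2 issues→DIV
[3] I2 reads | I3 issues→MUL
[4] I1 exec-done | I3 reads
[5] I1 writes R2
[8] I3 exec-done
[9] I3 writes R4
[11] I2 exec-done
[12] I2 writes R7
[13] I4 issues→DIV
[14] I4 reads
[22] I4 exec-done
[23] I4 writes R5
[24] I5 issues→ADD
[25] I5 reads | I6 issues→MUL
[27] I5 exec-done
[28] I5 writes R5
[29] I6 reads
[33] I6 exec-done
[34] I6 writes R6
[35] I7 issues→MUL
[36] I7 reads
[40] I7 exec-done
[41] I7 writes R3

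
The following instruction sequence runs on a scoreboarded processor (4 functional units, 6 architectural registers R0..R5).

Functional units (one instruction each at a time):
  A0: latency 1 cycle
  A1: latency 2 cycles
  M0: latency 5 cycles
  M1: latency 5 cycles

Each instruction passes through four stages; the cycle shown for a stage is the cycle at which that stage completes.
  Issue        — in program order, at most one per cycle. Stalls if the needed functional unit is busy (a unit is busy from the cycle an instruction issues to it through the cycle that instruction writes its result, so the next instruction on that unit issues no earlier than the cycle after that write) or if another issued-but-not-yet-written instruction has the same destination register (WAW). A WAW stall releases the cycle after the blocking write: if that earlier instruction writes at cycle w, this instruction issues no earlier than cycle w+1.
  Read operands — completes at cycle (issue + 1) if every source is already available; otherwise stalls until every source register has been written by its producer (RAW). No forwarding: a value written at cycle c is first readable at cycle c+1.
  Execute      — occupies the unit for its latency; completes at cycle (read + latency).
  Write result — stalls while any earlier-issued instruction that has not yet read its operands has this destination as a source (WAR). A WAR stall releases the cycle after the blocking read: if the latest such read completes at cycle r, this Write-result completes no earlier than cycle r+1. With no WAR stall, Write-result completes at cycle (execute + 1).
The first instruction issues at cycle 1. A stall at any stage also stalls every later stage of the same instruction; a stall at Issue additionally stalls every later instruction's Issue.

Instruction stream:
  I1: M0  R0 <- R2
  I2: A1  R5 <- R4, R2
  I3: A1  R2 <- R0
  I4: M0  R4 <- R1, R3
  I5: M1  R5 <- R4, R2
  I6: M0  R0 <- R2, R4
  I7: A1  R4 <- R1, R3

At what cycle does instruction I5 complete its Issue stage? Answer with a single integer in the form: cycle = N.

cycle 1: issue I1 (M0)
cycle 2: I1 read-ops; issue I2 (A1)
cycle 3: I2 read-ops
cycle 5: I2 finished on A1
cycle 6: I2→R5
cycle 7: I1 finished on M0; issue I3 (A1)
cycle 8: I1→R0
cycle 9: I3 read-ops; issue I4 (M0)
cycle 10: I4 read-ops; issue I5 (M1)
cycle 11: I3 finished on A1
cycle 12: I3→R2
cycle 15: I4 finished on M0
cycle 16: I4→R4
cycle 17: I5 read-ops; issue I6 (M0)
cycle 18: I6 read-ops; issue I7 (A1)
cycle 19: I7 read-ops
cycle 21: I7 finished on A1
cycle 22: I5 finished on M1; I7→R4
cycle 23: I5→R5; I6 finished on M0
cycle 24: I6→R0

cycle = 10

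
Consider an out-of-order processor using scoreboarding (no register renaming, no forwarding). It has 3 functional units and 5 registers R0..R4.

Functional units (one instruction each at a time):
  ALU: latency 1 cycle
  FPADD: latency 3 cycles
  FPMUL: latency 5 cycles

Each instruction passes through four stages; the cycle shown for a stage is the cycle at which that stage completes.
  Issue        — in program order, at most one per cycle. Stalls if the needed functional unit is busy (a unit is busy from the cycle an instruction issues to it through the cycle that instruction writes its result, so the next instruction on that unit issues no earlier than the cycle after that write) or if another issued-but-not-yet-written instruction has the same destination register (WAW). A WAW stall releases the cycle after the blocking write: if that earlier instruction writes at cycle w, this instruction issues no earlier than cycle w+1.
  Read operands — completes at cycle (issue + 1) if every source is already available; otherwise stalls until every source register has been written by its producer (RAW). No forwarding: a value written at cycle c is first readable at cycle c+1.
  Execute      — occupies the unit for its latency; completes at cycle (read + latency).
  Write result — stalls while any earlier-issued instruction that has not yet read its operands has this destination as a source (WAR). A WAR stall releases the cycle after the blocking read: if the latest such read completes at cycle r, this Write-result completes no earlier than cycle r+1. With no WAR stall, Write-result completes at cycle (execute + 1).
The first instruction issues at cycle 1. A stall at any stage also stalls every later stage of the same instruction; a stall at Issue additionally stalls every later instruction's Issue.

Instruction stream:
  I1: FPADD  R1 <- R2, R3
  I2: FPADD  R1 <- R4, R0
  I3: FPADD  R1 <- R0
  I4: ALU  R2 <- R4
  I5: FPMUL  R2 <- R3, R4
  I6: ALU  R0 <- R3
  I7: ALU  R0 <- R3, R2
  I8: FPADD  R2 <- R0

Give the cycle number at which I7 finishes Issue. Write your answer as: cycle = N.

t=1  issue I1 (FPADD)
t=2  I1 read-ops
t=5  I1 finished on FPADD
t=6  I1→R1
t=7  issue I2 (FPADD)
t=8  I2 read-ops
t=11  I2 finished on FPADD
t=12  I2→R1
t=13  issue I3 (FPADD)
t=14  I3 read-ops, issue I4 (ALU)
t=15  I4 read-ops
t=16  I4 finished on ALU
t=17  I3 finished on FPADD, I4→R2
t=18  I3→R1, issue I5 (FPMUL)
t=19  I5 read-ops, issue I6 (ALU)
t=20  I6 read-ops
t=21  I6 finished on ALU
t=22  I6→R0
t=23  issue I7 (ALU)
t=24  I5 finished on FPMUL
t=25  I5→R2
t=26  I7 read-ops, issue I8 (FPADD)
t=27  I7 finished on ALU
t=28  I7→R0
t=29  I8 read-ops
t=32  I8 finished on FPADD
t=33  I8→R2

cycle = 23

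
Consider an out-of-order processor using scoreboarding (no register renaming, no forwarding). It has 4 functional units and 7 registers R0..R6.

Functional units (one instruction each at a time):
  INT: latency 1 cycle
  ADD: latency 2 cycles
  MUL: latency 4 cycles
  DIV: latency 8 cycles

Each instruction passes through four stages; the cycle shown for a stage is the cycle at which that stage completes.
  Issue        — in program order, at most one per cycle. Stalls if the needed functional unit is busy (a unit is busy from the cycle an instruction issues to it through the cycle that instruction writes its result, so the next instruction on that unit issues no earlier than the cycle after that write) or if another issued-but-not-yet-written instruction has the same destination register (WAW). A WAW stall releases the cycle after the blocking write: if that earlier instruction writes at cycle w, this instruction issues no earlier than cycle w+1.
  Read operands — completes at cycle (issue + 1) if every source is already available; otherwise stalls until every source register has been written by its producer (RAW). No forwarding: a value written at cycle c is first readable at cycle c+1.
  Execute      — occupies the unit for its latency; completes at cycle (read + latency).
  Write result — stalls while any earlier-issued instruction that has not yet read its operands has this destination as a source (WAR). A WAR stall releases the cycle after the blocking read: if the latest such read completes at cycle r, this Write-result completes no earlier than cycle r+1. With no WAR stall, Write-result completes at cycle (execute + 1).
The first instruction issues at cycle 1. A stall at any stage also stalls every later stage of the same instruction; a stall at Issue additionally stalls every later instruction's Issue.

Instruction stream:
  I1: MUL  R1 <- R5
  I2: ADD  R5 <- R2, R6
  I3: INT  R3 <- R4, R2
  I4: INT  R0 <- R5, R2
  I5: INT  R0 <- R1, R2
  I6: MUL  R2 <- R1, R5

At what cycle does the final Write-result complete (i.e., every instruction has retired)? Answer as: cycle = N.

t=1  issue I1 (MUL)
t=2  I1 read-ops · issue I2 (ADD)
t=3  I2 read-ops · issue I3 (INT)
t=4  I3 read-ops
t=5  I2 finished on ADD · I3 finished on INT
t=6  I1 finished on MUL · I2→R5 · I3→R3
t=7  I1→R1 · issue I4 (INT)
t=8  I4 read-ops
t=9  I4 finished on INT
t=10  I4→R0
t=11  issue I5 (INT)
t=12  I5 read-ops · issue I6 (MUL)
t=13  I5 finished on INT · I6 read-ops
t=14  I5→R0
t=17  I6 finished on MUL
t=18  I6→R2

cycle = 18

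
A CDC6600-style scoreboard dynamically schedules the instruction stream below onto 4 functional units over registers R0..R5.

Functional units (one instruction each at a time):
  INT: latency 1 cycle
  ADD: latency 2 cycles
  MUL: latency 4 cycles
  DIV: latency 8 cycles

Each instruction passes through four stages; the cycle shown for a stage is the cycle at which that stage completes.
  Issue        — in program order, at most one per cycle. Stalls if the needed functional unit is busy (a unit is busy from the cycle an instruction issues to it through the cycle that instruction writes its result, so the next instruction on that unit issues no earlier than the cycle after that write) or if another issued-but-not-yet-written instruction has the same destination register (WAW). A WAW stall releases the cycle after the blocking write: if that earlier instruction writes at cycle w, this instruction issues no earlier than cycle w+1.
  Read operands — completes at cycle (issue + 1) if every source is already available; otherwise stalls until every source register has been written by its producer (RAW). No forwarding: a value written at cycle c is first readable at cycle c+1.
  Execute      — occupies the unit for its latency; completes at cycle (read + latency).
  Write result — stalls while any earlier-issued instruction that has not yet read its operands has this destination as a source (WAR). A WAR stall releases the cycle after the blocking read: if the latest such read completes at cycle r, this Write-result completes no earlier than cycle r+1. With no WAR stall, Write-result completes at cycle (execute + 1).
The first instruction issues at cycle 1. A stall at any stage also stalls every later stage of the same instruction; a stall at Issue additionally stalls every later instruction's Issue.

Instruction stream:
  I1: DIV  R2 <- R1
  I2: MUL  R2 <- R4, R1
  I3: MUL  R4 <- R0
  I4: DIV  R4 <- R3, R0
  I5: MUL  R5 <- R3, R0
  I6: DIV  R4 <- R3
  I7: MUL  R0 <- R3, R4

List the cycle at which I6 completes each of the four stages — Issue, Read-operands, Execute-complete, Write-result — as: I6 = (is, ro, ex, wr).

[1] issue I1 (DIV)
[2] I1 read-ops
[10] I1 finished on DIV
[11] I1→R2
[12] issue I2 (MUL)
[13] I2 read-ops
[17] I2 finished on MUL
[18] I2→R2
[19] issue I3 (MUL)
[20] I3 read-ops
[24] I3 finished on MUL
[25] I3→R4
[26] issue I4 (DIV)
[27] I4 read-ops; issue I5 (MUL)
[28] I5 read-ops
[32] I5 finished on MUL
[33] I5→R5
[35] I4 finished on DIV
[36] I4→R4
[37] issue I6 (DIV)
[38] I6 read-ops; issue I7 (MUL)
[46] I6 finished on DIV
[47] I6→R4
[48] I7 read-ops
[52] I7 finished on MUL
[53] I7→R0

I6 = (37, 38, 46, 47)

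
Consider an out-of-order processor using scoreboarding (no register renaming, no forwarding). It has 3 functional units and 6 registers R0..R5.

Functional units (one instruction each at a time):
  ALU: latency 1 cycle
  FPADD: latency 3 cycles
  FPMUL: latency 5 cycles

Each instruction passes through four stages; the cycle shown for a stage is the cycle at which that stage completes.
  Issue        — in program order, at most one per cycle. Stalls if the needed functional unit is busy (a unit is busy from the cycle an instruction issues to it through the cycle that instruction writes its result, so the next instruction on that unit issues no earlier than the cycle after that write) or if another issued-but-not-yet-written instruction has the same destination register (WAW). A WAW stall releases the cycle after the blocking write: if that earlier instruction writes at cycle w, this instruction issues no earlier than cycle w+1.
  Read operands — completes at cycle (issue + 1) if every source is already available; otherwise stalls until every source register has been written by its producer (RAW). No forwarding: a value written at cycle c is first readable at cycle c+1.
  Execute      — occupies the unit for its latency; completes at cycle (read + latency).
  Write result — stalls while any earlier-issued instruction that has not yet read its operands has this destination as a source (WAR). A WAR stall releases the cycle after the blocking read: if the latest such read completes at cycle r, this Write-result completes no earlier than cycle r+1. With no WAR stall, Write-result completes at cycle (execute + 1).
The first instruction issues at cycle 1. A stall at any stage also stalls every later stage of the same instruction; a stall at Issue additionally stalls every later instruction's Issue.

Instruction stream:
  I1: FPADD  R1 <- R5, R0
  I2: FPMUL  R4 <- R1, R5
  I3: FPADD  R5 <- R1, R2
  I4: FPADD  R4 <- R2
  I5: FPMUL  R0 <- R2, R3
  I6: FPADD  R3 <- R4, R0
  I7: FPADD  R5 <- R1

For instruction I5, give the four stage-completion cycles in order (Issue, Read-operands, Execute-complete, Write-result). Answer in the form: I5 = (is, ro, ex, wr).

c1: I1 issues→FPADD
c2: I1 reads | I2 issues→FPMUL
c5: I1 exec-done
c6: I1 writes R1
c7: I2 reads | I3 issues→FPADD
c8: I3 reads
c11: I3 exec-done
c12: I2 exec-done | I3 writes R5
c13: I2 writes R4
c14: I4 issues→FPADD
c15: I4 reads | I5 issues→FPMUL
c16: I5 reads
c18: I4 exec-done
c19: I4 writes R4
c20: I6 issues→FPADD
c21: I5 exec-done
c22: I5 writes R0
c23: I6 reads
c26: I6 exec-done
c27: I6 writes R3
c28: I7 issues→FPADD
c29: I7 reads
c32: I7 exec-done
c33: I7 writes R5

I5 = (15, 16, 21, 22)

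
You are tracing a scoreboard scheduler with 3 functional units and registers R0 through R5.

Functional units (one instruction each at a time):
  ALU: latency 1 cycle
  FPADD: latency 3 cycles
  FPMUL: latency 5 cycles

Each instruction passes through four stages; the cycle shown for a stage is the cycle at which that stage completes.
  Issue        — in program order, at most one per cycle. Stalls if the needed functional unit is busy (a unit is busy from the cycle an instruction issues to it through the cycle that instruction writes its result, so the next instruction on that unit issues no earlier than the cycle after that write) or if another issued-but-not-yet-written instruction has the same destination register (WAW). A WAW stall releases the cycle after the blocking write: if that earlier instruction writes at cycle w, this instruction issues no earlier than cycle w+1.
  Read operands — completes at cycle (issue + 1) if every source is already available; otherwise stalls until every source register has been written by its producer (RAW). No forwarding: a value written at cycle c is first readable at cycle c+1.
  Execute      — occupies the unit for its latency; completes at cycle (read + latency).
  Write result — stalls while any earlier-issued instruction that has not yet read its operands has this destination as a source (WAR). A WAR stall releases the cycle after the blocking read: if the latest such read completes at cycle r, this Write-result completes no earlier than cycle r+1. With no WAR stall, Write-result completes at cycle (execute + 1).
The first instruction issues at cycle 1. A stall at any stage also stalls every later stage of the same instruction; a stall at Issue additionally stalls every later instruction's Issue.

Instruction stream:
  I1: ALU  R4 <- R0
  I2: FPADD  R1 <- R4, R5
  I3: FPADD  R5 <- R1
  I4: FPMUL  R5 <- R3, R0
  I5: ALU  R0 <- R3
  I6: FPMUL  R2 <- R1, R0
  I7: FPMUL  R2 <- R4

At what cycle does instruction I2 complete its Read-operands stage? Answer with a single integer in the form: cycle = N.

c1: I1 issues→ALU
c2: I1 reads | I2 issues→FPADD
c3: I1 exec-done
c4: I1 writes R4
c5: I2 reads
c8: I2 exec-done
c9: I2 writes R1
c10: I3 issues→FPADD
c11: I3 reads
c14: I3 exec-done
c15: I3 writes R5
c16: I4 issues→FPMUL
c17: I4 reads | I5 issues→ALU
c18: I5 reads
c19: I5 exec-done
c20: I5 writes R0
c22: I4 exec-done
c23: I4 writes R5
c24: I6 issues→FPMUL
c25: I6 reads
c30: I6 exec-done
c31: I6 writes R2
c32: I7 issues→FPMUL
c33: I7 reads
c38: I7 exec-done
c39: I7 writes R2

cycle = 5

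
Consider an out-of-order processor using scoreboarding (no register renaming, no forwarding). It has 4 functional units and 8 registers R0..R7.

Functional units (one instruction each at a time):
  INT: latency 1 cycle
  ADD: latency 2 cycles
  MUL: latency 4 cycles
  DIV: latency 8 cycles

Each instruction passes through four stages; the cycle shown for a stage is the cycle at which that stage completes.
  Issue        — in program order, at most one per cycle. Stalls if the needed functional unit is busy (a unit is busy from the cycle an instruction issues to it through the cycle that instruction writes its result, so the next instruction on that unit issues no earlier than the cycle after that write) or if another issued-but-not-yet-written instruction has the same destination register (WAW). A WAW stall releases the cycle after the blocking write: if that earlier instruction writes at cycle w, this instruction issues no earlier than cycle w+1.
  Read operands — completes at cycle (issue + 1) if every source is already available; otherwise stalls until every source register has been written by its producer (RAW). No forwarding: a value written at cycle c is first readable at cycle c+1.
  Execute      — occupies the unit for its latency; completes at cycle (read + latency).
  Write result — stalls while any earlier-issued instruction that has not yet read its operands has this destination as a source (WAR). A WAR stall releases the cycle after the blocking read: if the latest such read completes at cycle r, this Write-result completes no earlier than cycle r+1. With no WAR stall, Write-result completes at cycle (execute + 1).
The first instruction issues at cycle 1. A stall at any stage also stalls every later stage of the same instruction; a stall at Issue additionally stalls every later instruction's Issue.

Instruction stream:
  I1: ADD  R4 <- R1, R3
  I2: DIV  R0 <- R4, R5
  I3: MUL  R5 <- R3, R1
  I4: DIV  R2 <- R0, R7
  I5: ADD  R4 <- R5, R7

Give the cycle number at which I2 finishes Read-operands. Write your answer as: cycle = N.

  I1 | 1 | 2 | 4 | 5
  I2 | 2 | 6 | 14 | 15   RAW R4: wait I1 write@5
  I3 | 3 | 4 | 8 | 9
  I4 | 16 | 17 | 25 | 26   struct: DIV busy until I2 writes@15
  I5 | 17 | 18 | 20 | 21

cycle = 6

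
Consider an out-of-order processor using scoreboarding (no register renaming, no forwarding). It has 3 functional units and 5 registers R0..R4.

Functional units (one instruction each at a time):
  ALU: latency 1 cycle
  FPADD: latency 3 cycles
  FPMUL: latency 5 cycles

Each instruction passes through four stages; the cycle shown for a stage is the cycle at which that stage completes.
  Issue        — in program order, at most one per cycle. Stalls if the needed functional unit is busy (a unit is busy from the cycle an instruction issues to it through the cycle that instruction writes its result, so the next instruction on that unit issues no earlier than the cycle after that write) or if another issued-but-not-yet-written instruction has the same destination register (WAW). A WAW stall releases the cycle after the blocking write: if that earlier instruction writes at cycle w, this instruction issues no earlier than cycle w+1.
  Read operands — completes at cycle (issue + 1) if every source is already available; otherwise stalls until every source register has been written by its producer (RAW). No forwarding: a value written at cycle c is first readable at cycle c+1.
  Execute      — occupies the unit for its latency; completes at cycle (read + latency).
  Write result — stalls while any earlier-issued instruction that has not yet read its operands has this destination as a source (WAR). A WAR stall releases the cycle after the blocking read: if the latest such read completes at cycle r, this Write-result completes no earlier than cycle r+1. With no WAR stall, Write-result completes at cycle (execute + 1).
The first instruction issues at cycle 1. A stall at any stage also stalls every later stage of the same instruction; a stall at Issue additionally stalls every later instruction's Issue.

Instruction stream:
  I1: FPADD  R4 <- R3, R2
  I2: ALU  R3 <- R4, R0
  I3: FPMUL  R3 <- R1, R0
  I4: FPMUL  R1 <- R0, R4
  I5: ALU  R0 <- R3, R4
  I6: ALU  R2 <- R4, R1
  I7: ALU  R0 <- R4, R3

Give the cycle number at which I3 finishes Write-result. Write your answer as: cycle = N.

cycle = 17

c1: I1 dispatched to FPADD
c2: I1 operands ready, I2 dispatched to ALU
c5: I1 complete
c6: R4←I1
c7: I2 operands ready
c8: I2 complete
c9: R3←I2
c10: I3 dispatched to FPMUL
c11: I3 operands ready
c16: I3 complete
c17: R3←I3
c18: I4 dispatched to FPMUL
c19: I4 operands ready, I5 dispatched to ALU
c20: I5 operands ready
c21: I5 complete
c22: R0←I5
c23: I6 dispatched to ALU
c24: I4 complete
c25: R1←I4
c26: I6 operands ready
c27: I6 complete
c28: R2←I6
c29: I7 dispatched to ALU
c30: I7 operands ready
c31: I7 complete
c32: R0←I7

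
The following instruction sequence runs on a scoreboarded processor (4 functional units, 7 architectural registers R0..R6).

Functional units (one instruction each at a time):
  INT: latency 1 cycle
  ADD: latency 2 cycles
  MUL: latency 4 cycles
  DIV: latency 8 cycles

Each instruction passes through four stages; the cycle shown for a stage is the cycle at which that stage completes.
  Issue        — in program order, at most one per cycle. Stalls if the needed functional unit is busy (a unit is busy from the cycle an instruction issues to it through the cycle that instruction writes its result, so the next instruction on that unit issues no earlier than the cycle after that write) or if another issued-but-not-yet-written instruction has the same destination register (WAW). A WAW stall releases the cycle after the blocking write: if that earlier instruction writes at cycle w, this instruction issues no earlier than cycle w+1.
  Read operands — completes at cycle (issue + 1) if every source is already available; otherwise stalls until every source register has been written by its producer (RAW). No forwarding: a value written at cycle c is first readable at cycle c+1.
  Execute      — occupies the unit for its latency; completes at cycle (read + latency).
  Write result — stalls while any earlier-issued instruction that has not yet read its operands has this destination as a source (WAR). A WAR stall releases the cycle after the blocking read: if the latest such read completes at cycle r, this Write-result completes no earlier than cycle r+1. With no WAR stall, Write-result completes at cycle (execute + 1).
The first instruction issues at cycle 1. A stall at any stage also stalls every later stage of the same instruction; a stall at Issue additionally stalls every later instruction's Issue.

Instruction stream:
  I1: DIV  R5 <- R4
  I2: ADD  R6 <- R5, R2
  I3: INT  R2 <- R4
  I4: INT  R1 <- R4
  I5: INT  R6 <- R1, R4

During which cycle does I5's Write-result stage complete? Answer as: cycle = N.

I1  is:1  ro:2  ex:10  wr:11
I2  is:2  ro:12  ex:14  wr:15  — RAW R5: wait I1 write@11
I3  is:3  ro:4  ex:5  wr:13  — WAR R2: wait I2 read@12
I4  is:14  ro:15  ex:16  wr:17  — struct: INT busy until I3 writes@13
I5  is:18  ro:19  ex:20  wr:21  — struct: INT busy until I4 writes@17

cycle = 21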